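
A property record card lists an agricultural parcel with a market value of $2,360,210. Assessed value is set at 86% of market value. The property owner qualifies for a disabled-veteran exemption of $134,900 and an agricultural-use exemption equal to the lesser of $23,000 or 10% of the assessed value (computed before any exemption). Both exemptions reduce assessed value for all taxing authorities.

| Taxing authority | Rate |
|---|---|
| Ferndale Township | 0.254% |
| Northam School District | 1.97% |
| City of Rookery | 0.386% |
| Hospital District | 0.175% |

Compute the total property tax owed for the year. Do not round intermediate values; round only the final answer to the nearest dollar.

$52,132

Assessed value = $2,360,210 × 0.86 = $2,029,780.6
Agricultural-use exemption = min($23,000, 10% × $2,029,780.6) = min($23,000, $202,978.06) = $23,000 (dollar cap binds)
Taxable value = $2,029,780.6 − $134,900 − $23,000 = $1,871,880.6
Ferndale Township: $1,871,880.6 × 0.00254 = $4,754.576724
Northam School District: $1,871,880.6 × 0.0197 = $36,876.04782
City of Rookery: $1,871,880.6 × 0.00386 = $7,225.459116
Hospital District: $1,871,880.6 × 0.00175 = $3,275.79105
Total = $52,131.87471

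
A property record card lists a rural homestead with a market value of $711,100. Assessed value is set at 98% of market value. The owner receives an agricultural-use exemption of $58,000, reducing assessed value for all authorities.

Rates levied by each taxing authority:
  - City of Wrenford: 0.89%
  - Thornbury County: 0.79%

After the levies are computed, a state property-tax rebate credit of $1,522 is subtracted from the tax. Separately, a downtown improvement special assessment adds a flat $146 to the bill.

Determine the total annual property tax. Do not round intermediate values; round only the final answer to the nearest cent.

$9,357.15

Assessed value = $711,100 × 0.98 = $696,878
Taxable value = $696,878 − $58,000 = $638,878
City of Wrenford: $638,878 × 0.0089 = $5,686.0142
Thornbury County: $638,878 × 0.0079 = $5,047.1362
Levies subtotal = $10,733.1504
After credit = $10,733.1504 − $1,522 = $9,211.1504
Total = $9,211.1504 + $146 = $9,357.1504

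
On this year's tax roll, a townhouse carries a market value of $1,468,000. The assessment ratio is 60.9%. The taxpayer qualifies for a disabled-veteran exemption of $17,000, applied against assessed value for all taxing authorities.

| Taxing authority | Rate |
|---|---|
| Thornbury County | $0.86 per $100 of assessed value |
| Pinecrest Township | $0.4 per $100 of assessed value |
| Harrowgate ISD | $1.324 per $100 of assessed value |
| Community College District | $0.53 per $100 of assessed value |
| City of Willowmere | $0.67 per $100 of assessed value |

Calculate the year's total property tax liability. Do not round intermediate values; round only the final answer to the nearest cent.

Assessed value = $1,468,000 × 0.609 = $894,012
Taxable value = $894,012 − $17,000 = $877,012
Thornbury County: $877,012 × 0.0086 = $7,542.3032
Pinecrest Township: $877,012 × 0.004 = $3,508.048
Harrowgate ISD: $877,012 × 0.01324 = $11,611.63888
Community College District: $877,012 × 0.0053 = $4,648.1636
City of Willowmere: $877,012 × 0.0067 = $5,875.9804
Total = $7,542.3032 + $3,508.048 + $11,611.63888 + $4,648.1636 + $5,875.9804 = $33,186.13408

$33,186.13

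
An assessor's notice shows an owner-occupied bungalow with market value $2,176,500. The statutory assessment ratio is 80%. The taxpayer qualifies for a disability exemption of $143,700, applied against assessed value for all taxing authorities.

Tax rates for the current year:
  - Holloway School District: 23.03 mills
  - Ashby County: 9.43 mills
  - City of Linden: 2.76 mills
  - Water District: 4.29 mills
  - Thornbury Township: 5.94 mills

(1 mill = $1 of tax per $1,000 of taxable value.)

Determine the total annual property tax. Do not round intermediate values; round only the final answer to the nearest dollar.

$72,606

Assessed value = $2,176,500 × 0.8 = $1,741,200
Taxable value = $1,741,200 − $143,700 = $1,597,500
Holloway School District: $1,597,500 × 0.02303 = $36,790.425
Ashby County: $1,597,500 × 0.00943 = $15,064.425
City of Linden: $1,597,500 × 0.00276 = $4,409.1
Water District: $1,597,500 × 0.00429 = $6,853.275
Thornbury Township: $1,597,500 × 0.00594 = $9,489.15
Total = $36,790.425 + $15,064.425 + $4,409.1 + $6,853.275 + $9,489.15 = $72,606.375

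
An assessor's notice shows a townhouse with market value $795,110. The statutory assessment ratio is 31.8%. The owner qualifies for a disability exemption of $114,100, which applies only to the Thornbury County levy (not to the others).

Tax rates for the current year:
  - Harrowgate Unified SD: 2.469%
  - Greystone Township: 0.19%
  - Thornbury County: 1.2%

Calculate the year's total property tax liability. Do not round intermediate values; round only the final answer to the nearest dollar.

Assessed value = $795,110 × 0.318 = $252,844.98
Harrowgate Unified SD: $252,844.98 × 0.02469 = $6,242.7425562
Greystone Township: $252,844.98 × 0.0019 = $480.405462
Thornbury County: ($252,844.98 − $114,100) × 0.012 = $138,744.98 × 0.012 = $1,664.93976
Total = $8,388.0877782

$8,388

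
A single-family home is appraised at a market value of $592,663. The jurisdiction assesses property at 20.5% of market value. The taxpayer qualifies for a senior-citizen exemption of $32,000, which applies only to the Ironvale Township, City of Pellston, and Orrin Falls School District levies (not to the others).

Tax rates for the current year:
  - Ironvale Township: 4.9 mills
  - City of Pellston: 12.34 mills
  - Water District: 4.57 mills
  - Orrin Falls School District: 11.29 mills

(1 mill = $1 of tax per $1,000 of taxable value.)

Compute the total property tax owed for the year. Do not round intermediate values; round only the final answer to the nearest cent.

Assessed value = $592,663 × 0.205 = $121,495.915
Ironvale Township: ($121,495.915 − $32,000) × 0.0049 = $89,495.915 × 0.0049 = $438.5299835
City of Pellston: ($121,495.915 − $32,000) × 0.01234 = $89,495.915 × 0.01234 = $1,104.3795911
Water District: $121,495.915 × 0.00457 = $555.23633155
Orrin Falls School District: ($121,495.915 − $32,000) × 0.01129 = $89,495.915 × 0.01129 = $1,010.40888035
Total = $3,108.5547865

$3,108.55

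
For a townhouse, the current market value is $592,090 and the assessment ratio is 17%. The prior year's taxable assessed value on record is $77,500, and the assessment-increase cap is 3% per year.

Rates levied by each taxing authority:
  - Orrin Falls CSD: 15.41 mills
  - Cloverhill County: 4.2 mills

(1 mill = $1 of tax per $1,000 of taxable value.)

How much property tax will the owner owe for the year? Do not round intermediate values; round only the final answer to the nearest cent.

$1,565.37

Uncapped assessed value = $592,090 × 0.17 = $100,655.3
Cap limit = $77,500 × 1.03 = $79,825
Taxable assessed value = min($100,655.3, $79,825) = $79,825 (cap binds)
Orrin Falls CSD: $79,825 × 0.01541 = $1,230.10325
Cloverhill County: $79,825 × 0.0042 = $335.265
Total = $1,565.36825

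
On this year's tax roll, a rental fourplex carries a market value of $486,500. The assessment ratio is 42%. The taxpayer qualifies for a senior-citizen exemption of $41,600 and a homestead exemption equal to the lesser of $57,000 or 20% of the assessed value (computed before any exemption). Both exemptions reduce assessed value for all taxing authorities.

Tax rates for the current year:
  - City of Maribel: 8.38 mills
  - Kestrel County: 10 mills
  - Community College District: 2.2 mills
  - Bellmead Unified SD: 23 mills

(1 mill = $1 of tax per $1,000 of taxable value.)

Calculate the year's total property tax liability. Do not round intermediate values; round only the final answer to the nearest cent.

$5,310.83

Assessed value = $486,500 × 0.42 = $204,330
Homestead exemption = min($57,000, 20% × $204,330) = min($57,000, $40,866) = $40,866 (percentage binds)
Taxable value = $204,330 − $41,600 − $40,866 = $121,864
City of Maribel: $121,864 × 0.00838 = $1,021.22032
Kestrel County: $121,864 × 0.01 = $1,218.64
Community College District: $121,864 × 0.0022 = $268.1008
Bellmead Unified SD: $121,864 × 0.023 = $2,802.872
Total = $5,310.83312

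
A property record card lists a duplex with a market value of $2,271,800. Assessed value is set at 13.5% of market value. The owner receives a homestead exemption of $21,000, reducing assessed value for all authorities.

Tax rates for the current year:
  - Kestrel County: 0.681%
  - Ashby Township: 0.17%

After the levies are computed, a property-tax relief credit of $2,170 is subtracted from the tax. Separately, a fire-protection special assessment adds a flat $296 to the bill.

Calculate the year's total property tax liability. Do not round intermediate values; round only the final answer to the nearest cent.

$557.25

Assessed value = $2,271,800 × 0.135 = $306,693
Taxable value = $306,693 − $21,000 = $285,693
Kestrel County: $285,693 × 0.00681 = $1,945.56933
Ashby Township: $285,693 × 0.0017 = $485.6781
Levies subtotal = $2,431.24743
After credit = $2,431.24743 − $2,170 = $261.24743
Total = $261.24743 + $296 = $557.24743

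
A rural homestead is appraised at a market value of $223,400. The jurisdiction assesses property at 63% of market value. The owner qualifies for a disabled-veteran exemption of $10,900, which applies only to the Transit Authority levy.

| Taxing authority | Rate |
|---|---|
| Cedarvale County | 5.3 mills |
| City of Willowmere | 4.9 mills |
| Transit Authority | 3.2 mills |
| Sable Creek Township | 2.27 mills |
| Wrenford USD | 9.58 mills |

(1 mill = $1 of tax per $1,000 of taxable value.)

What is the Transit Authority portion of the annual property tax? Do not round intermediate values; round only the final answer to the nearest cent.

Assessed value = $223,400 × 0.63 = $140,742
Transit Authority taxable value = $140,742 − $10,900 = $129,842
Transit Authority levy = $129,842 × 0.0032 = $415.4944

$415.49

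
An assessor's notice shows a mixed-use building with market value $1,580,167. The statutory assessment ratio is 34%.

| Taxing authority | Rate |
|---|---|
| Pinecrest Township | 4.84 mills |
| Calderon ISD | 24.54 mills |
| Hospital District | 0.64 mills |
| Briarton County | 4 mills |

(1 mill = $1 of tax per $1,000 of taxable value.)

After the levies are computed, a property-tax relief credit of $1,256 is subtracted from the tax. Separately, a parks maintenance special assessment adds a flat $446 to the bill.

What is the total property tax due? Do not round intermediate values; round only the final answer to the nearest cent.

$17,467.48

Assessed value = $1,580,167 × 0.34 = $537,256.78
Pinecrest Township: $537,256.78 × 0.00484 = $2,600.3228152
Calderon ISD: $537,256.78 × 0.02454 = $13,184.2813812
Hospital District: $537,256.78 × 0.00064 = $343.8443392
Briarton County: $537,256.78 × 0.004 = $2,149.02712
Levies subtotal = $18,277.4756556
After credit = $18,277.4756556 − $1,256 = $17,021.4756556
Total = $17,021.4756556 + $446 = $17,467.4756556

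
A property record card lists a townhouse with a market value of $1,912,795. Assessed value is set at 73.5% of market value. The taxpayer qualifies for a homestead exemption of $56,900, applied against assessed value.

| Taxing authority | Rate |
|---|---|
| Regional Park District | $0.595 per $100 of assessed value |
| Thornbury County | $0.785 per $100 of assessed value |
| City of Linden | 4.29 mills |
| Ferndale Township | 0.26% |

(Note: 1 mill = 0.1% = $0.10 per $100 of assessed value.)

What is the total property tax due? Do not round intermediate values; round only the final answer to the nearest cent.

$27,910.90

Assessed value = $1,912,795 × 0.735 = $1,405,904.325
Taxable value = $1,405,904.325 − $56,900 = $1,349,004.325
Regional Park District: $1,349,004.325 × 0.00595 = $8,026.57573375
Thornbury County: $1,349,004.325 × 0.00785 = $10,589.68395125
City of Linden: $1,349,004.325 × 0.00429 = $5,787.22855425
Ferndale Township: $1,349,004.325 × 0.0026 = $3,507.411245
Total = $27,910.89948425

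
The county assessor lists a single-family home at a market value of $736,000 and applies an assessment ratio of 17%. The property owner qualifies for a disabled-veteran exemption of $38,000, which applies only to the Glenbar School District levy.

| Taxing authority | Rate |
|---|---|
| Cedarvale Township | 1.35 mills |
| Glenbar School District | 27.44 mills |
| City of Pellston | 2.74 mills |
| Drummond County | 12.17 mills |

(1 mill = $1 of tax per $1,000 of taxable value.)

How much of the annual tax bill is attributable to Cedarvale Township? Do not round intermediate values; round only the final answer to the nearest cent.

$168.91

Assessed value = $736,000 × 0.17 = $125,120
Cedarvale Township taxable value = $125,120 (exemption does not apply)
Cedarvale Township levy = $125,120 × 0.00135 = $168.912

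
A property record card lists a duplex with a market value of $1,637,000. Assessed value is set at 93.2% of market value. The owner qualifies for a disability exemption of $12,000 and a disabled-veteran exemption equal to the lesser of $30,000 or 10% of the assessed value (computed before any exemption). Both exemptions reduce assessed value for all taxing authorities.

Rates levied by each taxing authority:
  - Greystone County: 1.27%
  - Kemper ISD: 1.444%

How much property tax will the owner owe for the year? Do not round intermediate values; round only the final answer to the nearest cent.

$40,267.18

Assessed value = $1,637,000 × 0.932 = $1,525,684
Disabled-veteran exemption = min($30,000, 10% × $1,525,684) = min($30,000, $152,568.4) = $30,000 (dollar cap binds)
Taxable value = $1,525,684 − $12,000 − $30,000 = $1,483,684
Greystone County: $1,483,684 × 0.0127 = $18,842.7868
Kemper ISD: $1,483,684 × 0.01444 = $21,424.39696
Total = $40,267.18376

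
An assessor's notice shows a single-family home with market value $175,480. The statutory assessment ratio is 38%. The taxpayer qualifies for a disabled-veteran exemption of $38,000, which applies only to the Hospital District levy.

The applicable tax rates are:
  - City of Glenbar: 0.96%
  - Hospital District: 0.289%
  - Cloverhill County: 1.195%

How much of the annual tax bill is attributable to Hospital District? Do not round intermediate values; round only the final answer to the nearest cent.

Assessed value = $175,480 × 0.38 = $66,682.4
Hospital District taxable value = $66,682.4 − $38,000 = $28,682.4
Hospital District levy = $28,682.4 × 0.00289 = $82.892136

$82.89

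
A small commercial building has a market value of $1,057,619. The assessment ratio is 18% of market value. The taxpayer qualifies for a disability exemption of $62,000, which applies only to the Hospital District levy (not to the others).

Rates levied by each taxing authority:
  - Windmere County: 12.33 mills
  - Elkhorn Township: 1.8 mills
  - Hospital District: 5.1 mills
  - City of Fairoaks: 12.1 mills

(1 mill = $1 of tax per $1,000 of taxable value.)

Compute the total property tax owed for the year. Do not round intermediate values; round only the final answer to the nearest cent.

Assessed value = $1,057,619 × 0.18 = $190,371.42
Windmere County: $190,371.42 × 0.01233 = $2,347.2796086
Elkhorn Township: $190,371.42 × 0.0018 = $342.668556
Hospital District: ($190,371.42 − $62,000) × 0.0051 = $128,371.42 × 0.0051 = $654.694242
City of Fairoaks: $190,371.42 × 0.0121 = $2,303.494182
Total = $5,648.1365886

$5,648.14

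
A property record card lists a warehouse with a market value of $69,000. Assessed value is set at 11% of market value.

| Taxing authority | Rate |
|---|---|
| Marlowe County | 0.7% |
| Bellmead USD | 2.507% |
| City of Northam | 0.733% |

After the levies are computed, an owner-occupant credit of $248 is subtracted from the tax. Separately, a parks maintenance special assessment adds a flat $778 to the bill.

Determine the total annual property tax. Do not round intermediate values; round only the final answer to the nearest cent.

Assessed value = $69,000 × 0.11 = $7,590
Marlowe County: $7,590 × 0.007 = $53.13
Bellmead USD: $7,590 × 0.02507 = $190.2813
City of Northam: $7,590 × 0.00733 = $55.6347
Levies subtotal = $299.046
After credit = $299.046 − $248 = $51.046
Total = $51.046 + $778 = $829.046

$829.05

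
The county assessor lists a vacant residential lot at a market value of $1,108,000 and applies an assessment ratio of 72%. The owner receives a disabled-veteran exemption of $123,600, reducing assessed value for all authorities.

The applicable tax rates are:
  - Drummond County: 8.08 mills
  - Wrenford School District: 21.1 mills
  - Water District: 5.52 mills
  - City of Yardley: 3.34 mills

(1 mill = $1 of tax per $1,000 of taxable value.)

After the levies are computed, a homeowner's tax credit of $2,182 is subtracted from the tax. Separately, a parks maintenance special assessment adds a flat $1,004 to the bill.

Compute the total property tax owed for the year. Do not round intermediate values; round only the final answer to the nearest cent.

$24,467.05

Assessed value = $1,108,000 × 0.72 = $797,760
Taxable value = $797,760 − $123,600 = $674,160
Drummond County: $674,160 × 0.00808 = $5,447.2128
Wrenford School District: $674,160 × 0.0211 = $14,224.776
Water District: $674,160 × 0.00552 = $3,721.3632
City of Yardley: $674,160 × 0.00334 = $2,251.6944
Levies subtotal = $25,645.0464
After credit = $25,645.0464 − $2,182 = $23,463.0464
Total = $23,463.0464 + $1,004 = $24,467.0464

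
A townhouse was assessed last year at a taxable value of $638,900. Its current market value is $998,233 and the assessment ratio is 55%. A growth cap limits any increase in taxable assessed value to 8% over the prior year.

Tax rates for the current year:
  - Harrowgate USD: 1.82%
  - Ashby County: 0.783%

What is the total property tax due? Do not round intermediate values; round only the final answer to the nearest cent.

Uncapped assessed value = $998,233 × 0.55 = $549,028.15
Cap limit = $638,900 × 1.08 = $690,012
Taxable assessed value = min($549,028.15, $690,012) = $549,028.15 (cap does not bind)
Harrowgate USD: $549,028.15 × 0.0182 = $9,992.31233
Ashby County: $549,028.15 × 0.00783 = $4,298.8904145
Total = $14,291.2027445

$14,291.20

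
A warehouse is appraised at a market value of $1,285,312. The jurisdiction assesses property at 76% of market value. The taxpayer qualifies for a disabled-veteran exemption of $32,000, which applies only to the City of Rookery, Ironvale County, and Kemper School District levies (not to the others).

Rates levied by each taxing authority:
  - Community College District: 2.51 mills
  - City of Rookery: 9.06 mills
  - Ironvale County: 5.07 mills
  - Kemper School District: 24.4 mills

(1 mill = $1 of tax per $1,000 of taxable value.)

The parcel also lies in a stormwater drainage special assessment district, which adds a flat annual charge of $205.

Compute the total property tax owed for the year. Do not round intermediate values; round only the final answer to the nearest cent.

Assessed value = $1,285,312 × 0.76 = $976,837.12
Community College District: $976,837.12 × 0.00251 = $2,451.8611712
City of Rookery: ($976,837.12 − $32,000) × 0.00906 = $944,837.12 × 0.00906 = $8,560.2243072
Ironvale County: ($976,837.12 − $32,000) × 0.00507 = $944,837.12 × 0.00507 = $4,790.3241984
Kemper School District: ($976,837.12 − $32,000) × 0.0244 = $944,837.12 × 0.0244 = $23,054.025728
Levies subtotal = $38,856.4354048
Total = $38,856.4354048 + $205 = $39,061.4354048

$39,061.44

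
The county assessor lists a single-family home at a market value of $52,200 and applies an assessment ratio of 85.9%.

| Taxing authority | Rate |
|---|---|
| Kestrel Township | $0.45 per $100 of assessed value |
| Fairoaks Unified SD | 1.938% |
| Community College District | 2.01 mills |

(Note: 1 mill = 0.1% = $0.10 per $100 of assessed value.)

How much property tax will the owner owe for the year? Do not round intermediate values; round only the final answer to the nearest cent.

$1,160.90

Assessed value = $52,200 × 0.859 = $44,839.8
Kestrel Township: $44,839.8 × 0.0045 = $201.7791
Fairoaks Unified SD: $44,839.8 × 0.01938 = $868.995324
Community College District: $44,839.8 × 0.00201 = $90.127998
Total = $1,160.902422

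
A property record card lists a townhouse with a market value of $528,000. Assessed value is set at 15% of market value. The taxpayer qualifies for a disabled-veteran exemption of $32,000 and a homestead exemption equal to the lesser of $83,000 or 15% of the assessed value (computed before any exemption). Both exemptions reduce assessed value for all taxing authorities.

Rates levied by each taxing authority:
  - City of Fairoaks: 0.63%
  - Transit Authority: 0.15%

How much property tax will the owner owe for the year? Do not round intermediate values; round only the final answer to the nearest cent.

$275.50

Assessed value = $528,000 × 0.15 = $79,200
Homestead exemption = min($83,000, 15% × $79,200) = min($83,000, $11,880) = $11,880 (percentage binds)
Taxable value = $79,200 − $32,000 − $11,880 = $35,320
City of Fairoaks: $35,320 × 0.0063 = $222.516
Transit Authority: $35,320 × 0.0015 = $52.98
Total = $275.496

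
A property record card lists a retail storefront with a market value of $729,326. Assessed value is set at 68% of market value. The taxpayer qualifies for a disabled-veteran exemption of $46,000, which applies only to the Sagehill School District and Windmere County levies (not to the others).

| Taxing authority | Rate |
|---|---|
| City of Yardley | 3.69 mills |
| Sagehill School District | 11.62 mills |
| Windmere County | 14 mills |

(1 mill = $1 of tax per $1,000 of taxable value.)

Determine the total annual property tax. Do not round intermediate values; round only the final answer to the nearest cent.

Assessed value = $729,326 × 0.68 = $495,941.68
City of Yardley: $495,941.68 × 0.00369 = $1,830.0247992
Sagehill School District: ($495,941.68 − $46,000) × 0.01162 = $449,941.68 × 0.01162 = $5,228.3223216
Windmere County: ($495,941.68 − $46,000) × 0.014 = $449,941.68 × 0.014 = $6,299.18352
Total = $13,357.5306408

$13,357.53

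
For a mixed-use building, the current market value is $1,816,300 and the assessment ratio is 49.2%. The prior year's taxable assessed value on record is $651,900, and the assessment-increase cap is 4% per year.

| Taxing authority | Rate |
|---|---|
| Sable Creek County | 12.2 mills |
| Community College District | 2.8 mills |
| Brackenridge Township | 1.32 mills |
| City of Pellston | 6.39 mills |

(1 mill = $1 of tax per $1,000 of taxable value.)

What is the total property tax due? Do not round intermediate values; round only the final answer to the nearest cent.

$15,396.83

Uncapped assessed value = $1,816,300 × 0.492 = $893,619.6
Cap limit = $651,900 × 1.04 = $677,976
Taxable assessed value = min($893,619.6, $677,976) = $677,976 (cap binds)
Sable Creek County: $677,976 × 0.0122 = $8,271.3072
Community College District: $677,976 × 0.0028 = $1,898.3328
Brackenridge Township: $677,976 × 0.00132 = $894.92832
City of Pellston: $677,976 × 0.00639 = $4,332.26664
Total = $15,396.83496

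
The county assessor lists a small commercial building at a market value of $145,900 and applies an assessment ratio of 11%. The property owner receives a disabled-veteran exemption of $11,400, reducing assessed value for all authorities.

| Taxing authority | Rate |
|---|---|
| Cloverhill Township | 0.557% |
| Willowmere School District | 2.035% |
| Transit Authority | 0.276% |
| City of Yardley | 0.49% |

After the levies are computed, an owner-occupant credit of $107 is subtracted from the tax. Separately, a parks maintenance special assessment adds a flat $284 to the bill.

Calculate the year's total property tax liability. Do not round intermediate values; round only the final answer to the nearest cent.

$333.11

Assessed value = $145,900 × 0.11 = $16,049
Taxable value = $16,049 − $11,400 = $4,649
Cloverhill Township: $4,649 × 0.00557 = $25.89493
Willowmere School District: $4,649 × 0.02035 = $94.60715
Transit Authority: $4,649 × 0.00276 = $12.83124
City of Yardley: $4,649 × 0.0049 = $22.7801
Levies subtotal = $156.11342
After credit = $156.11342 − $107 = $49.11342
Total = $49.11342 + $284 = $333.11342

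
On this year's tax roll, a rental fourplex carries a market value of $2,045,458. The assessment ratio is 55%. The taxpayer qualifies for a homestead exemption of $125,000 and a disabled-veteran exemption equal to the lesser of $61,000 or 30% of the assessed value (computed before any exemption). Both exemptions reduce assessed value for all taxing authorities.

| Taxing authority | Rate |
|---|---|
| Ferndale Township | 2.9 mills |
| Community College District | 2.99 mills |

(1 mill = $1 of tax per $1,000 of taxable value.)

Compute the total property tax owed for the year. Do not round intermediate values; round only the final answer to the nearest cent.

Assessed value = $2,045,458 × 0.55 = $1,125,001.9
Disabled-veteran exemption = min($61,000, 30% × $1,125,001.9) = min($61,000, $337,500.57) = $61,000 (dollar cap binds)
Taxable value = $1,125,001.9 − $125,000 − $61,000 = $939,001.9
Ferndale Township: $939,001.9 × 0.0029 = $2,723.10551
Community College District: $939,001.9 × 0.00299 = $2,807.615681
Total = $5,530.721191

$5,530.72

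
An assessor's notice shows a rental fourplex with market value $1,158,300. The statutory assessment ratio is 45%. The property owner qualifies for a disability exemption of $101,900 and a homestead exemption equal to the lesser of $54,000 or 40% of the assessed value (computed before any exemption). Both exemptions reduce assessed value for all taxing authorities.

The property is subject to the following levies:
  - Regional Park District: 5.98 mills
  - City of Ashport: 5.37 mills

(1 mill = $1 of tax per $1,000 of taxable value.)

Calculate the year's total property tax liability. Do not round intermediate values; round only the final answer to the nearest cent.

$4,146.55

Assessed value = $1,158,300 × 0.45 = $521,235
Homestead exemption = min($54,000, 40% × $521,235) = min($54,000, $208,494) = $54,000 (dollar cap binds)
Taxable value = $521,235 − $101,900 − $54,000 = $365,335
Regional Park District: $365,335 × 0.00598 = $2,184.7033
City of Ashport: $365,335 × 0.00537 = $1,961.84895
Total = $4,146.55225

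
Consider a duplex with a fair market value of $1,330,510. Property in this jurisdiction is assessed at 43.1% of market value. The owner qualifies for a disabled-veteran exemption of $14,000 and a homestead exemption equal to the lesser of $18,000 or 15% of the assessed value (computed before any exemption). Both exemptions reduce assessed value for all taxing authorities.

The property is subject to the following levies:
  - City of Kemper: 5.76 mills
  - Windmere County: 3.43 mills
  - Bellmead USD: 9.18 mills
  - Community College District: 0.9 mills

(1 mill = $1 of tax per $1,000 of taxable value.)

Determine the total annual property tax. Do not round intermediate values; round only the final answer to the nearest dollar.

$10,434

Assessed value = $1,330,510 × 0.431 = $573,449.81
Homestead exemption = min($18,000, 15% × $573,449.81) = min($18,000, $86,017.4715) = $18,000 (dollar cap binds)
Taxable value = $573,449.81 − $14,000 − $18,000 = $541,449.81
City of Kemper: $541,449.81 × 0.00576 = $3,118.7509056
Windmere County: $541,449.81 × 0.00343 = $1,857.1728483
Bellmead USD: $541,449.81 × 0.00918 = $4,970.5092558
Community College District: $541,449.81 × 0.0009 = $487.304829
Total = $10,433.7378387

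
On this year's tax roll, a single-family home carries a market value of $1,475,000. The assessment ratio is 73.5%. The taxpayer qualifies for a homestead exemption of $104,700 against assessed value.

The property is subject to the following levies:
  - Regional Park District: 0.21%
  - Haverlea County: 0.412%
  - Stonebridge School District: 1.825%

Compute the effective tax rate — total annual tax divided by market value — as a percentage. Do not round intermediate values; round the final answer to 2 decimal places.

1.62%

Assessed value = $1,475,000 × 0.735 = $1,084,125
Taxable value = $1,084,125 − $104,700 = $979,425
Regional Park District: $979,425 × 0.0021 = $2,056.7925
Haverlea County: $979,425 × 0.00412 = $4,035.231
Stonebridge School District: $979,425 × 0.01825 = $17,874.50625
Total tax = $23,966.52975
Effective rate = $23,966.52975 ÷ $1,475,000 = 1.62% of market value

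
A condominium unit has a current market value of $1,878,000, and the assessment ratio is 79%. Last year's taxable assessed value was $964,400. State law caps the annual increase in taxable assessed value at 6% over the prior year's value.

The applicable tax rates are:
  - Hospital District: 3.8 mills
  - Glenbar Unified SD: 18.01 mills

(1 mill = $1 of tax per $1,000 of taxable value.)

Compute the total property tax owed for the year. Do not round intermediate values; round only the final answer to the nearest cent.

Uncapped assessed value = $1,878,000 × 0.79 = $1,483,620
Cap limit = $964,400 × 1.06 = $1,022,264
Taxable assessed value = min($1,483,620, $1,022,264) = $1,022,264 (cap binds)
Hospital District: $1,022,264 × 0.0038 = $3,884.6032
Glenbar Unified SD: $1,022,264 × 0.01801 = $18,410.97464
Total = $22,295.57784

$22,295.58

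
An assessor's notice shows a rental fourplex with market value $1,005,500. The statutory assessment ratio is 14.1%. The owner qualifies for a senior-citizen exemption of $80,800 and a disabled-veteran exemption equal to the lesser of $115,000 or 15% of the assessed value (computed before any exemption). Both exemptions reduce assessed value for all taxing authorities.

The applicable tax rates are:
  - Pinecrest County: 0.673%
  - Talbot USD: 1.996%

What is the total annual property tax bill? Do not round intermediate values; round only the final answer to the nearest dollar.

$1,060

Assessed value = $1,005,500 × 0.141 = $141,775.5
Disabled-veteran exemption = min($115,000, 15% × $141,775.5) = min($115,000, $21,266.325) = $21,266.325 (percentage binds)
Taxable value = $141,775.5 − $80,800 − $21,266.325 = $39,709.175
Pinecrest County: $39,709.175 × 0.00673 = $267.24274775
Talbot USD: $39,709.175 × 0.01996 = $792.595133
Total = $1,059.83788075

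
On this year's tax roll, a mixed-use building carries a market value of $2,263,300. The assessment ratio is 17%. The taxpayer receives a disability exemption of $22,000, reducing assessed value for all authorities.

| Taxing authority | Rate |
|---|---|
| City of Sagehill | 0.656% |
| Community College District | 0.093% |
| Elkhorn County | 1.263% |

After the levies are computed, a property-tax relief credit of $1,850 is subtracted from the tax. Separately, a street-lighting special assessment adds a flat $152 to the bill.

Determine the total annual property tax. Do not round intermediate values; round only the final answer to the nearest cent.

$5,600.75

Assessed value = $2,263,300 × 0.17 = $384,761
Taxable value = $384,761 − $22,000 = $362,761
City of Sagehill: $362,761 × 0.00656 = $2,379.71216
Community College District: $362,761 × 0.00093 = $337.36773
Elkhorn County: $362,761 × 0.01263 = $4,581.67143
Levies subtotal = $7,298.75132
After credit = $7,298.75132 − $1,850 = $5,448.75132
Total = $5,448.75132 + $152 = $5,600.75132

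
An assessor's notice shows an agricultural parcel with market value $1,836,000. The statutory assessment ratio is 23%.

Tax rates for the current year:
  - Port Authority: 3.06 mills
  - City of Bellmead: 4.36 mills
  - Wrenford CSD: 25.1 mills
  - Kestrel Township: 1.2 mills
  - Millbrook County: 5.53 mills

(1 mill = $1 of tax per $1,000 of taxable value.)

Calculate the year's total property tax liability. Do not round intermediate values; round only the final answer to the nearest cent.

Assessed value = $1,836,000 × 0.23 = $422,280
Port Authority: $422,280 × 0.00306 = $1,292.1768
City of Bellmead: $422,280 × 0.00436 = $1,841.1408
Wrenford CSD: $422,280 × 0.0251 = $10,599.228
Kestrel Township: $422,280 × 0.0012 = $506.736
Millbrook County: $422,280 × 0.00553 = $2,335.2084
Total = $1,292.1768 + $1,841.1408 + $10,599.228 + $506.736 + $2,335.2084 = $16,574.49

$16,574.49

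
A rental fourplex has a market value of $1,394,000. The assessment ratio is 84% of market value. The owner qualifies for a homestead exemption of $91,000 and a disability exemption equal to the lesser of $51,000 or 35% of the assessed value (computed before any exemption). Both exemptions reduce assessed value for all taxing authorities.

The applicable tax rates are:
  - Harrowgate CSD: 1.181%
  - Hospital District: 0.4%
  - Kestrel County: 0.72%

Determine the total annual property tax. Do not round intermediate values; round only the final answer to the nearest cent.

$23,676.37

Assessed value = $1,394,000 × 0.84 = $1,170,960
Disability exemption = min($51,000, 35% × $1,170,960) = min($51,000, $409,836) = $51,000 (dollar cap binds)
Taxable value = $1,170,960 − $91,000 − $51,000 = $1,028,960
Harrowgate CSD: $1,028,960 × 0.01181 = $12,152.0176
Hospital District: $1,028,960 × 0.004 = $4,115.84
Kestrel County: $1,028,960 × 0.0072 = $7,408.512
Total = $23,676.3696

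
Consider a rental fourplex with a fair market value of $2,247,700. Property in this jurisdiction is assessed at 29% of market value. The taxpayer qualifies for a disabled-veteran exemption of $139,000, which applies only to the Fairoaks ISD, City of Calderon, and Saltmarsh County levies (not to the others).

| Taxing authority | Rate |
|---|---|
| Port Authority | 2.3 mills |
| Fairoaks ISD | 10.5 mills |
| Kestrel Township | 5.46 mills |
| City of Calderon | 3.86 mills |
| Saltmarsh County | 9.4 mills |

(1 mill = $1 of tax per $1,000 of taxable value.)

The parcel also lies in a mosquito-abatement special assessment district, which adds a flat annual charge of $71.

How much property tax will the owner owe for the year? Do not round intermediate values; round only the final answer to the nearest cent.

$17,314.14

Assessed value = $2,247,700 × 0.29 = $651,833
Port Authority: $651,833 × 0.0023 = $1,499.2159
Fairoaks ISD: ($651,833 − $139,000) × 0.0105 = $512,833 × 0.0105 = $5,384.7465
Kestrel Township: $651,833 × 0.00546 = $3,559.00818
City of Calderon: ($651,833 − $139,000) × 0.00386 = $512,833 × 0.00386 = $1,979.53538
Saltmarsh County: ($651,833 − $139,000) × 0.0094 = $512,833 × 0.0094 = $4,820.6302
Levies subtotal = $17,243.13616
Total = $17,243.13616 + $71 = $17,314.13616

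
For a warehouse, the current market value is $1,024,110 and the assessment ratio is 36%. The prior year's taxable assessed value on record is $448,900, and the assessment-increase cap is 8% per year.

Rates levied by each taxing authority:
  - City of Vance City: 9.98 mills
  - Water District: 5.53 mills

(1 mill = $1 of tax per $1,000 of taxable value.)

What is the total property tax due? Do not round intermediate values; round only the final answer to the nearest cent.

Uncapped assessed value = $1,024,110 × 0.36 = $368,679.6
Cap limit = $448,900 × 1.08 = $484,812
Taxable assessed value = min($368,679.6, $484,812) = $368,679.6 (cap does not bind)
City of Vance City: $368,679.6 × 0.00998 = $3,679.422408
Water District: $368,679.6 × 0.00553 = $2,038.798188
Total = $5,718.220596

$5,718.22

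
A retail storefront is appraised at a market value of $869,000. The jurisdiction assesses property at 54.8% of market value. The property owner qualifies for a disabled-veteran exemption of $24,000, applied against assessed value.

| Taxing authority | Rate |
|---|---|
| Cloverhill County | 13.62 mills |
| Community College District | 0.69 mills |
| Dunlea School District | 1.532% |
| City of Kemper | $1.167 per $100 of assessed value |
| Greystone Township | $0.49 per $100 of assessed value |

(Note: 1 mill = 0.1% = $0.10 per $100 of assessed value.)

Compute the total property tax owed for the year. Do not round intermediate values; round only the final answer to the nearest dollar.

$20,892

Assessed value = $869,000 × 0.548 = $476,212
Taxable value = $476,212 − $24,000 = $452,212
Cloverhill County: $452,212 × 0.01362 = $6,159.12744
Community College District: $452,212 × 0.00069 = $312.02628
Dunlea School District: $452,212 × 0.01532 = $6,927.88784
City of Kemper: $452,212 × 0.01167 = $5,277.31404
Greystone Township: $452,212 × 0.0049 = $2,215.8388
Total = $20,892.1944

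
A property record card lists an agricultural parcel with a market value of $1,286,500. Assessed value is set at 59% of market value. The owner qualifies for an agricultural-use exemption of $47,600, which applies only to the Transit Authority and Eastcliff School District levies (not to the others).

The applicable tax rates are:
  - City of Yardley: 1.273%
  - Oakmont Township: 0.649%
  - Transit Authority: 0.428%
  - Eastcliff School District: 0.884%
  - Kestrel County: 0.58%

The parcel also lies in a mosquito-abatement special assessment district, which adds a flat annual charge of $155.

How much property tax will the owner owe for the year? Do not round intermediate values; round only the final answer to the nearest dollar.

Assessed value = $1,286,500 × 0.59 = $759,035
City of Yardley: $759,035 × 0.01273 = $9,662.51555
Oakmont Township: $759,035 × 0.00649 = $4,926.13715
Transit Authority: ($759,035 − $47,600) × 0.00428 = $711,435 × 0.00428 = $3,044.9418
Eastcliff School District: ($759,035 − $47,600) × 0.00884 = $711,435 × 0.00884 = $6,289.0854
Kestrel County: $759,035 × 0.0058 = $4,402.403
Levies subtotal = $28,325.0829
Total = $28,325.0829 + $155 = $28,480.0829

$28,480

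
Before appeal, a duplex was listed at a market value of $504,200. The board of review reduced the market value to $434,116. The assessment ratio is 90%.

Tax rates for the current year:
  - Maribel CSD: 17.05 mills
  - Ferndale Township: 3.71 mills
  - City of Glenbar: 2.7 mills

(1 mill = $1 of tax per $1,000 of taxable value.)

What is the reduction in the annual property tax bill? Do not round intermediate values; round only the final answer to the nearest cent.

Old assessed value = $504,200 × 0.9 = $453,780
New assessed value = $434,116 × 0.9 = $390,704.4
Combined rate = 0.01705 + 0.00371 + 0.0027 = 0.02346
Old tax = $453,780 × 0.02346 = $10,645.6788
New tax = $390,704.4 × 0.02346 = $9,165.925224
Reduction = $10,645.6788 − $9,165.925224 = $1,479.753576

$1,479.75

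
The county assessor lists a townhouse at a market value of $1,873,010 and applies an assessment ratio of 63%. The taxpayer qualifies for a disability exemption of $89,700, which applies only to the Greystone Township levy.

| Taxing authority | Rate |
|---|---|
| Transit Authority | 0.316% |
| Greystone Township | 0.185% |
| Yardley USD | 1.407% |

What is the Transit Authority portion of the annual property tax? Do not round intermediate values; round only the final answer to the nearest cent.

$3,728.79

Assessed value = $1,873,010 × 0.63 = $1,179,996.3
Transit Authority taxable value = $1,179,996.3 (exemption does not apply)
Transit Authority levy = $1,179,996.3 × 0.00316 = $3,728.788308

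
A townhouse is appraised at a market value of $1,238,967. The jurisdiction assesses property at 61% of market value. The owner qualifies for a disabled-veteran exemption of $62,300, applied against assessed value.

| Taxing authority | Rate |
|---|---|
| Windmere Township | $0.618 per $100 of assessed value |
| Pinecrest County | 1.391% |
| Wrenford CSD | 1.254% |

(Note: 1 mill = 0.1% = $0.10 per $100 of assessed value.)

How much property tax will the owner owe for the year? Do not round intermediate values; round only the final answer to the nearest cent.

$22,627.92

Assessed value = $1,238,967 × 0.61 = $755,769.87
Taxable value = $755,769.87 − $62,300 = $693,469.87
Windmere Township: $693,469.87 × 0.00618 = $4,285.6437966
Pinecrest County: $693,469.87 × 0.01391 = $9,646.1658917
Wrenford CSD: $693,469.87 × 0.01254 = $8,696.1121698
Total = $22,627.9218581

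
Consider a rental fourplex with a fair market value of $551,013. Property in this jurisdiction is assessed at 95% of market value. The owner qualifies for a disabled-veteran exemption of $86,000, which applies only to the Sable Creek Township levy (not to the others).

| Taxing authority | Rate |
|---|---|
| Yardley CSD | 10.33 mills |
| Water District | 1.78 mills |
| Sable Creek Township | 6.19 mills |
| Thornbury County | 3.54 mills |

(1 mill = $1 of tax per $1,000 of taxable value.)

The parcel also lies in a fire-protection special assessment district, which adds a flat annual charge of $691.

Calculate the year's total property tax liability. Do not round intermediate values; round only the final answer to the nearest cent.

Assessed value = $551,013 × 0.95 = $523,462.35
Yardley CSD: $523,462.35 × 0.01033 = $5,407.3660755
Water District: $523,462.35 × 0.00178 = $931.762983
Sable Creek Township: ($523,462.35 − $86,000) × 0.00619 = $437,462.35 × 0.00619 = $2,707.8919465
Thornbury County: $523,462.35 × 0.00354 = $1,853.056719
Levies subtotal = $10,900.077724
Total = $10,900.077724 + $691 = $11,591.077724

$11,591.08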